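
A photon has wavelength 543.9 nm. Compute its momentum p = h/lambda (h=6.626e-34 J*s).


p = h / lambda
= 6.626e-34 / (543.9e-9)
= 6.626e-34 / 5.4390e-07
= 1.2182e-27 kg*m/s

1.2182e-27


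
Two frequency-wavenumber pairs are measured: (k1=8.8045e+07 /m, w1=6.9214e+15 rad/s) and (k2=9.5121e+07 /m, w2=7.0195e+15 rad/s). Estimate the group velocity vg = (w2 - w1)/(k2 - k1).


vg = (w2 - w1) / (k2 - k1)
= (7.0195e+15 - 6.9214e+15) / (9.5121e+07 - 8.8045e+07)
= 9.8100e+13 / 7.0760e+06
= 1.3864e+07 m/s

1.3864e+07


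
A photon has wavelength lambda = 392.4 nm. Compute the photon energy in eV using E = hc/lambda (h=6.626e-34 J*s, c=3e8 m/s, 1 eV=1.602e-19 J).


E = hc / lambda
= (6.626e-34)(3e8) / (392.4e-9)
= 1.9878e-25 / 3.9240e-07
= 5.0657e-19 J
Converting to eV: 5.0657e-19 / 1.602e-19
= 3.1621 eV

3.1621


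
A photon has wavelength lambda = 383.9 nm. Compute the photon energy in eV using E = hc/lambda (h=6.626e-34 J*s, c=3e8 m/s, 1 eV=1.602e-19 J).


E = hc / lambda
= (6.626e-34)(3e8) / (383.9e-9)
= 1.9878e-25 / 3.8390e-07
= 5.1779e-19 J
Converting to eV: 5.1779e-19 / 1.602e-19
= 3.2322 eV

3.2322


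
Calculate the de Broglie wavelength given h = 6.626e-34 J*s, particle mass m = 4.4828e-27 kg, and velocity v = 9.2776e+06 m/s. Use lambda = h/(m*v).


lambda = h / (m * v)
= 6.626e-34 / (4.4828e-27 * 9.2776e+06)
= 6.626e-34 / 4.1590e-20
= 1.5932e-14 m

1.5932e-14


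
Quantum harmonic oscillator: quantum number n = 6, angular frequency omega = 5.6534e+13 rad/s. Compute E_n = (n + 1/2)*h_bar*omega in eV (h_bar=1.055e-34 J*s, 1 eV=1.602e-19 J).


E = (n + 1/2) * h_bar * omega
= (6 + 0.5) * 1.055e-34 * 5.6534e+13
= 6.5 * 5.9643e-21
= 3.8768e-20 J
= 0.242 eV

0.242


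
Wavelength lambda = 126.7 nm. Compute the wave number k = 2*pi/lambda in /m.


k = 2 * pi / lambda
= 6.2832 / (126.7e-9)
= 6.2832 / 1.2670e-07
= 4.9591e+07 /m

4.9591e+07


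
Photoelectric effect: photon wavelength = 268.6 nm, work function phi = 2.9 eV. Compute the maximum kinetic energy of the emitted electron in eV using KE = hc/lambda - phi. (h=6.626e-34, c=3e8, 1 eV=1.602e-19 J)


E_photon = hc / lambda
= (6.626e-34)(3e8) / (268.6e-9)
= 7.4006e-19 J
= 4.6196 eV
KE = E_photon - phi
= 4.6196 - 2.9
= 1.7196 eV

1.7196


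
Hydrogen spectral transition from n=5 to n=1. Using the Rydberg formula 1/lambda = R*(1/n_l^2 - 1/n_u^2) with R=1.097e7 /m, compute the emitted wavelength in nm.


1/lambda = R * (1/n_l^2 - 1/n_u^2)
= 1.097e7 * (1/1^2 - 1/5^2)
= 1.097e7 * (1.0 - 0.04)
= 1.097e7 * 0.96
= 1.0531e+07 /m
lambda = 1 / 1.0531e+07 = 94.9559 nm

94.9559


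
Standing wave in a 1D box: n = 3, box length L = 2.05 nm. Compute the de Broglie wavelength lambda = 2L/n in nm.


lambda = 2L / n
= 2 * 2.05 / 3
= 4.1 / 3
= 1.3667 nm

1.3667


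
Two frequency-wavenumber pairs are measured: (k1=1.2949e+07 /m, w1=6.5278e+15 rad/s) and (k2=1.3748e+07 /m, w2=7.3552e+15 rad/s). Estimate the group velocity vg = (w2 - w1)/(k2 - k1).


vg = (w2 - w1) / (k2 - k1)
= (7.3552e+15 - 6.5278e+15) / (1.3748e+07 - 1.2949e+07)
= 8.2740e+14 / 7.9900e+05
= 1.0355e+09 m/s

1.0355e+09


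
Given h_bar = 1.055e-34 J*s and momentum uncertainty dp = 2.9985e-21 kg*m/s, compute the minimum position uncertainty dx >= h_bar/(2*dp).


dx = h_bar / (2 * dp)
= 1.055e-34 / (2 * 2.9985e-21)
= 1.055e-34 / 5.9970e-21
= 1.7592e-14 m

1.7592e-14


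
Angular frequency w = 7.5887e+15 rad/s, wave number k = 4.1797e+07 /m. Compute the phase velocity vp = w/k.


vp = w / k
= 7.5887e+15 / 4.1797e+07
= 1.8156e+08 m/s

1.8156e+08


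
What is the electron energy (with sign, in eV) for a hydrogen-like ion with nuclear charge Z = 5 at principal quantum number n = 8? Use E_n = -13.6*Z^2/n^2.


E_n = -13.6 * Z^2 / n^2
= -13.6 * 5^2 / 8^2
= -13.6 * 25 / 64
= -5.3125 eV

-5.3125


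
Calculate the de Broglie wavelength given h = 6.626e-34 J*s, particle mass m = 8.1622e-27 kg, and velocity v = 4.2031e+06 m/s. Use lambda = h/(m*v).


lambda = h / (m * v)
= 6.626e-34 / (8.1622e-27 * 4.2031e+06)
= 6.626e-34 / 3.4307e-20
= 1.9314e-14 m

1.9314e-14


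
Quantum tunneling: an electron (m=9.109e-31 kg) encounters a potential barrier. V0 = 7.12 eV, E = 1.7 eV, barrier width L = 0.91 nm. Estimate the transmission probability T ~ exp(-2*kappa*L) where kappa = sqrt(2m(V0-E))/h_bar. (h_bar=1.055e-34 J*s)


V0 - E = 5.42 eV = 8.6828e-19 J
kappa = sqrt(2 * m * (V0-E)) / h_bar
= sqrt(2 * 9.109e-31 * 8.6828e-19) / 1.055e-34
= 1.1921e+10 /m
2*kappa*L = 2 * 1.1921e+10 * 0.91e-9
= 21.697
T = exp(-21.697) = 3.776609e-10

3.776609e-10


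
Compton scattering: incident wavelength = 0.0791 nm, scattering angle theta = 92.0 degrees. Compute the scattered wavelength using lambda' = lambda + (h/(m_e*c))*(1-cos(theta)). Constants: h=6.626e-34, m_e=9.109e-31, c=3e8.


Compton wavelength: h/(m_e*c) = 2.4247e-12 m
d_lambda = 2.4247e-12 * (1 - cos(92.0 deg))
= 2.4247e-12 * 1.034899
= 2.5093e-12 m = 0.002509 nm
lambda' = 0.0791 + 0.002509
= 0.081609 nm

0.081609


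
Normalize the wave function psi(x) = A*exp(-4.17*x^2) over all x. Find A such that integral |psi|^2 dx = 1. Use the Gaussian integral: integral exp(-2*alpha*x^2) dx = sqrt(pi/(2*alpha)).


integral |psi|^2 dx = A^2 * sqrt(pi/(2*alpha)) = 1
A^2 = sqrt(2*alpha/pi)
= sqrt(2 * 4.17 / pi)
= 1.629326
A = sqrt(1.629326)
= 1.2765

1.2765


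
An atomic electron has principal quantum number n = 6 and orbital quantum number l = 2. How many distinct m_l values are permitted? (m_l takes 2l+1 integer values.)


m_l ranges from -l to +l in integer steps
So m_l goes from -2 to +2
Count = 2l + 1 = 2*2 + 1
= 5

5


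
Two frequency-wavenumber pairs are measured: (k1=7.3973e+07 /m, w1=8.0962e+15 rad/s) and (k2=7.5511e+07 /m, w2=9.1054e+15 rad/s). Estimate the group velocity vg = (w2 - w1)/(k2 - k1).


vg = (w2 - w1) / (k2 - k1)
= (9.1054e+15 - 8.0962e+15) / (7.5511e+07 - 7.3973e+07)
= 1.0092e+15 / 1.5380e+06
= 6.5618e+08 m/s

6.5618e+08


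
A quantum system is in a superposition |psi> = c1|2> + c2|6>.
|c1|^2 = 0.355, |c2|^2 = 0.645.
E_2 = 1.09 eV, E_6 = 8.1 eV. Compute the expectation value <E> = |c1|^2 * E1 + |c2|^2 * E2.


<E> = |c1|^2 * E1 + |c2|^2 * E2
= 0.355 * 1.09 + 0.645 * 8.1
= 0.387 + 5.2245
= 5.6114 eV

5.6114


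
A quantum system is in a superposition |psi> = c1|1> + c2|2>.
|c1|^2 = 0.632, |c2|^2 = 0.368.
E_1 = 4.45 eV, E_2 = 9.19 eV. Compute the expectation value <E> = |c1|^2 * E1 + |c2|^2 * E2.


<E> = |c1|^2 * E1 + |c2|^2 * E2
= 0.632 * 4.45 + 0.368 * 9.19
= 2.8124 + 3.3819
= 6.1943 eV

6.1943


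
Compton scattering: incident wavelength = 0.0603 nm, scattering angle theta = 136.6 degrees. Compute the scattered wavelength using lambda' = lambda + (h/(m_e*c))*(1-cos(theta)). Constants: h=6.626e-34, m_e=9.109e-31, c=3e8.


Compton wavelength: h/(m_e*c) = 2.4247e-12 m
d_lambda = 2.4247e-12 * (1 - cos(136.6 deg))
= 2.4247e-12 * 1.726575
= 4.1864e-12 m = 0.004186 nm
lambda' = 0.0603 + 0.004186
= 0.064486 nm

0.064486


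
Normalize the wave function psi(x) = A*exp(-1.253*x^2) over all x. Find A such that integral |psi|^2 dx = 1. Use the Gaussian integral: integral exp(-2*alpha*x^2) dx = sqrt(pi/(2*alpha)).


integral |psi|^2 dx = A^2 * sqrt(pi/(2*alpha)) = 1
A^2 = sqrt(2*alpha/pi)
= sqrt(2 * 1.253 / pi)
= 0.893132
A = sqrt(0.893132)
= 0.9451

0.9451


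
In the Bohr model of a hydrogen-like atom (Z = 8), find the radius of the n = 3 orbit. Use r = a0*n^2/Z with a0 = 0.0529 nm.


r = a0 * n^2 / Z
= 0.0529 * 3^2 / 8
= 0.0529 * 9 / 8
= 0.0595 nm

0.0595


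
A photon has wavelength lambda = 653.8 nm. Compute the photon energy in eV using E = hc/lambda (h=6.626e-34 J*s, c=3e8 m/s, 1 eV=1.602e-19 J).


E = hc / lambda
= (6.626e-34)(3e8) / (653.8e-9)
= 1.9878e-25 / 6.5380e-07
= 3.0404e-19 J
Converting to eV: 3.0404e-19 / 1.602e-19
= 1.8979 eV

1.8979


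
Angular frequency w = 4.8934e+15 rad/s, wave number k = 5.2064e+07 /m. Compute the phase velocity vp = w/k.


vp = w / k
= 4.8934e+15 / 5.2064e+07
= 9.3988e+07 m/s

9.3988e+07


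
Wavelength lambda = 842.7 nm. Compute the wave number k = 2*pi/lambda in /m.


k = 2 * pi / lambda
= 6.2832 / (842.7e-9)
= 6.2832 / 8.4270e-07
= 7.4560e+06 /m

7.4560e+06


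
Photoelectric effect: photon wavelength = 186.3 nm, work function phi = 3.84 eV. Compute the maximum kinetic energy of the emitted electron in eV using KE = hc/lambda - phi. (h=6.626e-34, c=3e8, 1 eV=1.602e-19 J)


E_photon = hc / lambda
= (6.626e-34)(3e8) / (186.3e-9)
= 1.0670e-18 J
= 6.6604 eV
KE = E_photon - phi
= 6.6604 - 3.84
= 2.8204 eV

2.8204


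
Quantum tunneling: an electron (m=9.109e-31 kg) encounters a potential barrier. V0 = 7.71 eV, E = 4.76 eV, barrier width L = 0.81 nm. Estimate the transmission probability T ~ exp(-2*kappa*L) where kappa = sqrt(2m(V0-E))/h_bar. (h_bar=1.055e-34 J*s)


V0 - E = 2.95 eV = 4.7259e-19 J
kappa = sqrt(2 * m * (V0-E)) / h_bar
= sqrt(2 * 9.109e-31 * 4.7259e-19) / 1.055e-34
= 8.7951e+09 /m
2*kappa*L = 2 * 8.7951e+09 * 0.81e-9
= 14.248
T = exp(-14.248) = 6.488649e-07

6.488649e-07


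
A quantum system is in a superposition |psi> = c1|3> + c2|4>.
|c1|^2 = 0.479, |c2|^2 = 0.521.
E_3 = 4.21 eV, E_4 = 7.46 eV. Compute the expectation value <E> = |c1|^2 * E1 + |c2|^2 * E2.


<E> = |c1|^2 * E1 + |c2|^2 * E2
= 0.479 * 4.21 + 0.521 * 7.46
= 2.0166 + 3.8867
= 5.9032 eV

5.9032


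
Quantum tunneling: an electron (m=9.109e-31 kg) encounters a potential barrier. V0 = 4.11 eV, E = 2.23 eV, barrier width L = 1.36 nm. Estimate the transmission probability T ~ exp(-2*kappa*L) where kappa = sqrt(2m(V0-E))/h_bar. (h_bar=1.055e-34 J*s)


V0 - E = 1.88 eV = 3.0118e-19 J
kappa = sqrt(2 * m * (V0-E)) / h_bar
= sqrt(2 * 9.109e-31 * 3.0118e-19) / 1.055e-34
= 7.0211e+09 /m
2*kappa*L = 2 * 7.0211e+09 * 1.36e-9
= 19.0975
T = exp(-19.0975) = 5.082208e-09

5.082208e-09


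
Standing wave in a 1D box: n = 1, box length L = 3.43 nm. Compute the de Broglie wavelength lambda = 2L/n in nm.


lambda = 2L / n
= 2 * 3.43 / 1
= 6.86 / 1
= 6.86 nm

6.86


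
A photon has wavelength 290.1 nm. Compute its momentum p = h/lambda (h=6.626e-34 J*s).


p = h / lambda
= 6.626e-34 / (290.1e-9)
= 6.626e-34 / 2.9010e-07
= 2.2840e-27 kg*m/s

2.2840e-27


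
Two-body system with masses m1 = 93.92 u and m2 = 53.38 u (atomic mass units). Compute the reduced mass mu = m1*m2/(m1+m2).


mu = m1 * m2 / (m1 + m2)
= 93.92 * 53.38 / (93.92 + 53.38)
= 5013.4496 / 147.3
= 34.0356 u

34.0356


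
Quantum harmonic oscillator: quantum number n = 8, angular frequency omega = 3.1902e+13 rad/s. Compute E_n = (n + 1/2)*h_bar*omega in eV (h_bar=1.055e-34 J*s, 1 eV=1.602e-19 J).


E = (n + 1/2) * h_bar * omega
= (8 + 0.5) * 1.055e-34 * 3.1902e+13
= 8.5 * 3.3657e-21
= 2.8608e-20 J
= 0.1786 eV

0.1786


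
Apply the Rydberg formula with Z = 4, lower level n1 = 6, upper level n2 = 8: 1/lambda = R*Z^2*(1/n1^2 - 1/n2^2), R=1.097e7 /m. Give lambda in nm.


1/lambda = R * Z^2 * (1/n1^2 - 1/n2^2)
= 1.097e7 * 4^2 * (1/6^2 - 1/8^2)
= 1.097e7 * 16 * (0.027778 - 0.015625)
= 2.1331e+06 /m
lambda = 1 / 2.1331e+06
= 468.811 nm

468.811


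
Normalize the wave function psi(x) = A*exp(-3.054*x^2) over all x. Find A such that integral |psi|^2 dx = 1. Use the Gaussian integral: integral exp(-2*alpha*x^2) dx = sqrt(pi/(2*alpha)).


integral |psi|^2 dx = A^2 * sqrt(pi/(2*alpha)) = 1
A^2 = sqrt(2*alpha/pi)
= sqrt(2 * 3.054 / pi)
= 1.394359
A = sqrt(1.394359)
= 1.1808

1.1808


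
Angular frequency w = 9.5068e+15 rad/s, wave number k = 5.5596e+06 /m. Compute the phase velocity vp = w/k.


vp = w / k
= 9.5068e+15 / 5.5596e+06
= 1.7100e+09 m/s

1.7100e+09


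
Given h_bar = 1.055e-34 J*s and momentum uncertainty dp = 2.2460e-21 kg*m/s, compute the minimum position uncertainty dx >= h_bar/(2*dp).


dx = h_bar / (2 * dp)
= 1.055e-34 / (2 * 2.2460e-21)
= 1.055e-34 / 4.4920e-21
= 2.3486e-14 m

2.3486e-14


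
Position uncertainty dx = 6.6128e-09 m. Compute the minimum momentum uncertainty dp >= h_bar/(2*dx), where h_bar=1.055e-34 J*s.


dp = h_bar / (2 * dx)
= 1.055e-34 / (2 * 6.6128e-09)
= 1.055e-34 / 1.3226e-08
= 7.9770e-27 kg*m/s

7.9770e-27


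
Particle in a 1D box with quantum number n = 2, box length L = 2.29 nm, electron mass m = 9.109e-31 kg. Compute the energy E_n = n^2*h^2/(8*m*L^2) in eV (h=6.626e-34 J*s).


E = n^2 * h^2 / (8 * m * L^2)
= 2^2 * (6.626e-34)^2 / (8 * 9.109e-31 * (2.29e-9)^2)
= 4 * 4.3904e-67 / (8 * 9.109e-31 * 5.2441e-18)
= 4.5955e-20 J
= 0.2869 eV

0.2869


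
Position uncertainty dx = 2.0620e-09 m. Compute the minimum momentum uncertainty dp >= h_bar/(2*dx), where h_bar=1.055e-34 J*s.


dp = h_bar / (2 * dx)
= 1.055e-34 / (2 * 2.0620e-09)
= 1.055e-34 / 4.1240e-09
= 2.5582e-26 kg*m/s

2.5582e-26


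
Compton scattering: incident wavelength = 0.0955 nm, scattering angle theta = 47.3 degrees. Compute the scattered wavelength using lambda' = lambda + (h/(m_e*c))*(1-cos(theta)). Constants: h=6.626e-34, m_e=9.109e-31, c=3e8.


Compton wavelength: h/(m_e*c) = 2.4247e-12 m
d_lambda = 2.4247e-12 * (1 - cos(47.3 deg))
= 2.4247e-12 * 0.32184
= 7.8037e-13 m = 0.00078 nm
lambda' = 0.0955 + 0.00078
= 0.09628 nm

0.09628


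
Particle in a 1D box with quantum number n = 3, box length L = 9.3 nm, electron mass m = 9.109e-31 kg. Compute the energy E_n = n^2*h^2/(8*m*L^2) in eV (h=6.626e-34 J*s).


E = n^2 * h^2 / (8 * m * L^2)
= 3^2 * (6.626e-34)^2 / (8 * 9.109e-31 * (9.3e-9)^2)
= 9 * 4.3904e-67 / (8 * 9.109e-31 * 8.6490e-17)
= 6.2693e-21 J
= 0.0391 eV

0.0391


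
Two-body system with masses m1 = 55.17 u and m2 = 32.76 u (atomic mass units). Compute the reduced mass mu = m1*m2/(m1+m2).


mu = m1 * m2 / (m1 + m2)
= 55.17 * 32.76 / (55.17 + 32.76)
= 1807.3692 / 87.93
= 20.5546 u

20.5546


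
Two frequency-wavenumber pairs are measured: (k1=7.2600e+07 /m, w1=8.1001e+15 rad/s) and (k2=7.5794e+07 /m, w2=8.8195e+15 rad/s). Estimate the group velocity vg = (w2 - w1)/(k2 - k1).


vg = (w2 - w1) / (k2 - k1)
= (8.8195e+15 - 8.1001e+15) / (7.5794e+07 - 7.2600e+07)
= 7.1940e+14 / 3.1940e+06
= 2.2523e+08 m/s

2.2523e+08


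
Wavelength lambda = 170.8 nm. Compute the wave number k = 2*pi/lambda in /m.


k = 2 * pi / lambda
= 6.2832 / (170.8e-9)
= 6.2832 / 1.7080e-07
= 3.6787e+07 /m

3.6787e+07


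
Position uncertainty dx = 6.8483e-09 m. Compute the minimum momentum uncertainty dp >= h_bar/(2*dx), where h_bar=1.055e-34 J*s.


dp = h_bar / (2 * dx)
= 1.055e-34 / (2 * 6.8483e-09)
= 1.055e-34 / 1.3697e-08
= 7.7026e-27 kg*m/s

7.7026e-27


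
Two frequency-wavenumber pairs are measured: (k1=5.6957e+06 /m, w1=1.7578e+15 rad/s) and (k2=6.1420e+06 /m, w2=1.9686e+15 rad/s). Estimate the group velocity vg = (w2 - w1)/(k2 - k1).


vg = (w2 - w1) / (k2 - k1)
= (1.9686e+15 - 1.7578e+15) / (6.1420e+06 - 5.6957e+06)
= 2.1080e+14 / 4.4630e+05
= 4.7233e+08 m/s

4.7233e+08


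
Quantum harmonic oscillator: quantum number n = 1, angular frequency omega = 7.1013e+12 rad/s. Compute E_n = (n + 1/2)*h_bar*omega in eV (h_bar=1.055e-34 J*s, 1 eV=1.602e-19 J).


E = (n + 1/2) * h_bar * omega
= (1 + 0.5) * 1.055e-34 * 7.1013e+12
= 1.5 * 7.4919e-22
= 1.1238e-21 J
= 0.007 eV

0.007


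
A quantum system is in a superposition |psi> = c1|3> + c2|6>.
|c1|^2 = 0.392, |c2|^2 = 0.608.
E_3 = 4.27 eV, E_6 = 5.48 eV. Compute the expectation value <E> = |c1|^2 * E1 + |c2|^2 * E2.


<E> = |c1|^2 * E1 + |c2|^2 * E2
= 0.392 * 4.27 + 0.608 * 5.48
= 1.6738 + 3.3318
= 5.0057 eV

5.0057


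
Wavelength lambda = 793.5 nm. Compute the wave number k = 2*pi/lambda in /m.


k = 2 * pi / lambda
= 6.2832 / (793.5e-9)
= 6.2832 / 7.9350e-07
= 7.9183e+06 /m

7.9183e+06


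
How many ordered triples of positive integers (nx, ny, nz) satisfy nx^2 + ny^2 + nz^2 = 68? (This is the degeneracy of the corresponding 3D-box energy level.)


Enumerate all (nx, ny, nz) with nx^2 + ny^2 + nz^2 = 68:
(4,4,6)
(4,6,4)
(6,4,4)
Total degeneracy = 3

3


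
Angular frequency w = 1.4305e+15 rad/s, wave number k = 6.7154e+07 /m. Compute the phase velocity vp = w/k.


vp = w / k
= 1.4305e+15 / 6.7154e+07
= 2.1302e+07 m/s

2.1302e+07


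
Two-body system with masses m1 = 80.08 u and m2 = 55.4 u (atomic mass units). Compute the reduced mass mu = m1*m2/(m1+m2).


mu = m1 * m2 / (m1 + m2)
= 80.08 * 55.4 / (80.08 + 55.4)
= 4436.432 / 135.48
= 32.746 u

32.746


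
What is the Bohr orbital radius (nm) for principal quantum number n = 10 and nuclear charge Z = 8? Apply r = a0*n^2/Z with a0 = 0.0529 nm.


r = a0 * n^2 / Z
= 0.0529 * 10^2 / 8
= 0.0529 * 100 / 8
= 0.6613 nm

0.6613


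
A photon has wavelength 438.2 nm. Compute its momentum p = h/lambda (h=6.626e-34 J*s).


p = h / lambda
= 6.626e-34 / (438.2e-9)
= 6.626e-34 / 4.3820e-07
= 1.5121e-27 kg*m/s

1.5121e-27


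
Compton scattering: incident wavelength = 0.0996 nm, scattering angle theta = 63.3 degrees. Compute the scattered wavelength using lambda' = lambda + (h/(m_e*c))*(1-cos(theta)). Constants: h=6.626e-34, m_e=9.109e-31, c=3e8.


Compton wavelength: h/(m_e*c) = 2.4247e-12 m
d_lambda = 2.4247e-12 * (1 - cos(63.3 deg))
= 2.4247e-12 * 0.550681
= 1.3352e-12 m = 0.001335 nm
lambda' = 0.0996 + 0.001335
= 0.100935 nm

0.100935


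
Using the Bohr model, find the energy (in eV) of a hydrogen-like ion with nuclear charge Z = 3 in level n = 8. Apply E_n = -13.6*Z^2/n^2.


E_n = -13.6 * Z^2 / n^2
= -13.6 * 3^2 / 8^2
= -13.6 * 9 / 64
= -1.9125 eV

-1.9125


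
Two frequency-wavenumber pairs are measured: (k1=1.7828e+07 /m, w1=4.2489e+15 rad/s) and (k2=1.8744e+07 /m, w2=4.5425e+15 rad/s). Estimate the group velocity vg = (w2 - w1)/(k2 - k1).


vg = (w2 - w1) / (k2 - k1)
= (4.5425e+15 - 4.2489e+15) / (1.8744e+07 - 1.7828e+07)
= 2.9360e+14 / 9.1600e+05
= 3.2052e+08 m/s

3.2052e+08


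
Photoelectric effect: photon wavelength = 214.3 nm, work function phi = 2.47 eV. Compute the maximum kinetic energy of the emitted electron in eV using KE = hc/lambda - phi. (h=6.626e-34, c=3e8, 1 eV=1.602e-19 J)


E_photon = hc / lambda
= (6.626e-34)(3e8) / (214.3e-9)
= 9.2758e-19 J
= 5.7901 eV
KE = E_photon - phi
= 5.7901 - 2.47
= 3.3201 eV

3.3201


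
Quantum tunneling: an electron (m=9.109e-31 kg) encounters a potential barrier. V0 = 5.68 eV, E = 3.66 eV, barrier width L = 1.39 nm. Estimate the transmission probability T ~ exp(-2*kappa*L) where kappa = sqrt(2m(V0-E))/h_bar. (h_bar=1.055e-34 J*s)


V0 - E = 2.02 eV = 3.2360e-19 J
kappa = sqrt(2 * m * (V0-E)) / h_bar
= sqrt(2 * 9.109e-31 * 3.2360e-19) / 1.055e-34
= 7.2779e+09 /m
2*kappa*L = 2 * 7.2779e+09 * 1.39e-9
= 20.2325
T = exp(-20.2325) = 1.633561e-09

1.633561e-09


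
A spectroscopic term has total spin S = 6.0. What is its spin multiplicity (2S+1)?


Spin multiplicity = 2S + 1
= 2 * 6.0 + 1
= 12.0 + 1
= 13

13


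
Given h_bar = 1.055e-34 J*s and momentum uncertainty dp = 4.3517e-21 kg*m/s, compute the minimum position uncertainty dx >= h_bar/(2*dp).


dx = h_bar / (2 * dp)
= 1.055e-34 / (2 * 4.3517e-21)
= 1.055e-34 / 8.7034e-21
= 1.2122e-14 m

1.2122e-14


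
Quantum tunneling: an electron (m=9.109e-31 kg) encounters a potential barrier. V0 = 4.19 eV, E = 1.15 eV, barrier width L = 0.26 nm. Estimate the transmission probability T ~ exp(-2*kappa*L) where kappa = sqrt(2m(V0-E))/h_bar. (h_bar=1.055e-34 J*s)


V0 - E = 3.04 eV = 4.8701e-19 J
kappa = sqrt(2 * m * (V0-E)) / h_bar
= sqrt(2 * 9.109e-31 * 4.8701e-19) / 1.055e-34
= 8.9282e+09 /m
2*kappa*L = 2 * 8.9282e+09 * 0.26e-9
= 4.6427
T = exp(-4.6427) = 9.631795e-03

9.631795e-03


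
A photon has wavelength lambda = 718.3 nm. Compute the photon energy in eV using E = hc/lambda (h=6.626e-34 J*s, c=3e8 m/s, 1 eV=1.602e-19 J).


E = hc / lambda
= (6.626e-34)(3e8) / (718.3e-9)
= 1.9878e-25 / 7.1830e-07
= 2.7674e-19 J
Converting to eV: 2.7674e-19 / 1.602e-19
= 1.7274 eV

1.7274


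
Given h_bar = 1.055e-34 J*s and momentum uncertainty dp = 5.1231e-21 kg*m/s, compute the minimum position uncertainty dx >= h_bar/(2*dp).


dx = h_bar / (2 * dp)
= 1.055e-34 / (2 * 5.1231e-21)
= 1.055e-34 / 1.0246e-20
= 1.0297e-14 m

1.0297e-14


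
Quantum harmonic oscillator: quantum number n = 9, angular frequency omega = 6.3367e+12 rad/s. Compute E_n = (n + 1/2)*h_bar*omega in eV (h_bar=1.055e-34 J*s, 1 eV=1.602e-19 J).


E = (n + 1/2) * h_bar * omega
= (9 + 0.5) * 1.055e-34 * 6.3367e+12
= 9.5 * 6.6852e-22
= 6.3510e-21 J
= 0.0396 eV

0.0396


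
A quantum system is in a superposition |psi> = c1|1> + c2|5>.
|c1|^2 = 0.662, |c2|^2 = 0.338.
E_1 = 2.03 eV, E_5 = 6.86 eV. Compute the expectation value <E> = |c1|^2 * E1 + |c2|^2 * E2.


<E> = |c1|^2 * E1 + |c2|^2 * E2
= 0.662 * 2.03 + 0.338 * 6.86
= 1.3439 + 2.3187
= 3.6625 eV

3.6625


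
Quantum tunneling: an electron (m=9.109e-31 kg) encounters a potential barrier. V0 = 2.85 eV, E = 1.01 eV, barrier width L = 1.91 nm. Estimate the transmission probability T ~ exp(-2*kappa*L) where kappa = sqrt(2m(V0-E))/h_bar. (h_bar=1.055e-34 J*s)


V0 - E = 1.84 eV = 2.9477e-19 J
kappa = sqrt(2 * m * (V0-E)) / h_bar
= sqrt(2 * 9.109e-31 * 2.9477e-19) / 1.055e-34
= 6.9461e+09 /m
2*kappa*L = 2 * 6.9461e+09 * 1.91e-9
= 26.5339
T = exp(-26.5339) = 2.995469e-12

2.995469e-12


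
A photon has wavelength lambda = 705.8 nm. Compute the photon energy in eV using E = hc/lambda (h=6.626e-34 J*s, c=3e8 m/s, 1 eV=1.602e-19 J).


E = hc / lambda
= (6.626e-34)(3e8) / (705.8e-9)
= 1.9878e-25 / 7.0580e-07
= 2.8164e-19 J
Converting to eV: 2.8164e-19 / 1.602e-19
= 1.758 eV

1.758


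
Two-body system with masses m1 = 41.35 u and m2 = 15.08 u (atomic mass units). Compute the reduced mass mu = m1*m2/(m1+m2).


mu = m1 * m2 / (m1 + m2)
= 41.35 * 15.08 / (41.35 + 15.08)
= 623.558 / 56.43
= 11.0501 u

11.0501


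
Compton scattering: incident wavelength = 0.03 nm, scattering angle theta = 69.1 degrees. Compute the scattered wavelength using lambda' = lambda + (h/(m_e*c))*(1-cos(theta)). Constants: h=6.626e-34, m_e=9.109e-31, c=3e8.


Compton wavelength: h/(m_e*c) = 2.4247e-12 m
d_lambda = 2.4247e-12 * (1 - cos(69.1 deg))
= 2.4247e-12 * 0.643262
= 1.5597e-12 m = 0.00156 nm
lambda' = 0.03 + 0.00156
= 0.03156 nm

0.03156


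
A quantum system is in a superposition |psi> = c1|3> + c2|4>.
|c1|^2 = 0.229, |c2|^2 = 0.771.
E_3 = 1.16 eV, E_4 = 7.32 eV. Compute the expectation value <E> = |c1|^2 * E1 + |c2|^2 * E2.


<E> = |c1|^2 * E1 + |c2|^2 * E2
= 0.229 * 1.16 + 0.771 * 7.32
= 0.2656 + 5.6437
= 5.9094 eV

5.9094


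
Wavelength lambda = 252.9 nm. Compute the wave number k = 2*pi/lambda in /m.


k = 2 * pi / lambda
= 6.2832 / (252.9e-9)
= 6.2832 / 2.5290e-07
= 2.4845e+07 /m

2.4845e+07


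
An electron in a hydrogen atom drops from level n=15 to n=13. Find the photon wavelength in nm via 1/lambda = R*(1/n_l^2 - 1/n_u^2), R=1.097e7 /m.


1/lambda = R * (1/n_l^2 - 1/n_u^2)
= 1.097e7 * (1/13^2 - 1/15^2)
= 1.097e7 * (0.005917 - 0.004444)
= 1.097e7 * 0.001473
= 1.6156e+04 /m
lambda = 1 / 1.6156e+04 = 61897.708 nm

61897.708


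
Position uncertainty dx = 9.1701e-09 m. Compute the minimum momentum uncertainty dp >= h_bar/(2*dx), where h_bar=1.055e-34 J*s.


dp = h_bar / (2 * dx)
= 1.055e-34 / (2 * 9.1701e-09)
= 1.055e-34 / 1.8340e-08
= 5.7524e-27 kg*m/s

5.7524e-27


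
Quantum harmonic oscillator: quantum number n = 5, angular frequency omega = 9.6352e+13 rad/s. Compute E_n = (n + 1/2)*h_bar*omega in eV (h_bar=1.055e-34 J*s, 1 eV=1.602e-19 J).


E = (n + 1/2) * h_bar * omega
= (5 + 0.5) * 1.055e-34 * 9.6352e+13
= 5.5 * 1.0165e-20
= 5.5908e-20 J
= 0.349 eV

0.349


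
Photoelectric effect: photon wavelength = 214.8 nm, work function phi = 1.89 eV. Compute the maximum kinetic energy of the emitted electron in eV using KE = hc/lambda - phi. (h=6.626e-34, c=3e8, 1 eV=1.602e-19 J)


E_photon = hc / lambda
= (6.626e-34)(3e8) / (214.8e-9)
= 9.2542e-19 J
= 5.7766 eV
KE = E_photon - phi
= 5.7766 - 1.89
= 3.8866 eV

3.8866


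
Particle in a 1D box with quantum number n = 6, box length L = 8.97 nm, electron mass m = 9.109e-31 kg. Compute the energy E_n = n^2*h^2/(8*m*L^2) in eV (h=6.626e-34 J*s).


E = n^2 * h^2 / (8 * m * L^2)
= 6^2 * (6.626e-34)^2 / (8 * 9.109e-31 * (8.97e-9)^2)
= 36 * 4.3904e-67 / (8 * 9.109e-31 * 8.0461e-17)
= 2.6956e-20 J
= 0.1683 eV

0.1683


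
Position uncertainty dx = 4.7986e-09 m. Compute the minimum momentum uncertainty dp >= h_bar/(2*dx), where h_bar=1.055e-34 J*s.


dp = h_bar / (2 * dx)
= 1.055e-34 / (2 * 4.7986e-09)
= 1.055e-34 / 9.5972e-09
= 1.0993e-26 kg*m/s

1.0993e-26


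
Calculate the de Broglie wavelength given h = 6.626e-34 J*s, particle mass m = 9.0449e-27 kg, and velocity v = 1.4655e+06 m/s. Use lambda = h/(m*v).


lambda = h / (m * v)
= 6.626e-34 / (9.0449e-27 * 1.4655e+06)
= 6.626e-34 / 1.3255e-20
= 4.9988e-14 m

4.9988e-14


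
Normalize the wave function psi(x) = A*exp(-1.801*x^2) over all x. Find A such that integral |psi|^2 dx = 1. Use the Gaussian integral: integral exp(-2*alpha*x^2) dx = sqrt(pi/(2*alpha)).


integral |psi|^2 dx = A^2 * sqrt(pi/(2*alpha)) = 1
A^2 = sqrt(2*alpha/pi)
= sqrt(2 * 1.801 / pi)
= 1.070772
A = sqrt(1.070772)
= 1.0348

1.0348


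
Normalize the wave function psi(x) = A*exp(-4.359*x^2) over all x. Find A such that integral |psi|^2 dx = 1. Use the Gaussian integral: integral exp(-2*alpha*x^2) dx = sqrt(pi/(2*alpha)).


integral |psi|^2 dx = A^2 * sqrt(pi/(2*alpha)) = 1
A^2 = sqrt(2*alpha/pi)
= sqrt(2 * 4.359 / pi)
= 1.665841
A = sqrt(1.665841)
= 1.2907

1.2907


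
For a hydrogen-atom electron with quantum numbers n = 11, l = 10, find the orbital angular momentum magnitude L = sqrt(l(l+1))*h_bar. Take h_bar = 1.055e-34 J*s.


L = sqrt(l*(l+1)) * h_bar
= sqrt(10 * 11) * 1.055e-34
= sqrt(110) * 1.055e-34
= 10.4881 * 1.055e-34
= 1.1065e-33 J*s

1.1065e-33


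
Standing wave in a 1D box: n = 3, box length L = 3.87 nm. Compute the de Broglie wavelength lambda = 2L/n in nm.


lambda = 2L / n
= 2 * 3.87 / 3
= 7.74 / 3
= 2.58 nm

2.58


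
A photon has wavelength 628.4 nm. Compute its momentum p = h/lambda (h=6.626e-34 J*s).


p = h / lambda
= 6.626e-34 / (628.4e-9)
= 6.626e-34 / 6.2840e-07
= 1.0544e-27 kg*m/s

1.0544e-27


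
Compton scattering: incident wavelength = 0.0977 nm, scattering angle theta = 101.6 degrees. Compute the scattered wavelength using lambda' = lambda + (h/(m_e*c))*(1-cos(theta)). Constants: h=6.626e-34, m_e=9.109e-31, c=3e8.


Compton wavelength: h/(m_e*c) = 2.4247e-12 m
d_lambda = 2.4247e-12 * (1 - cos(101.6 deg))
= 2.4247e-12 * 1.201078
= 2.9123e-12 m = 0.002912 nm
lambda' = 0.0977 + 0.002912
= 0.100612 nm

0.100612


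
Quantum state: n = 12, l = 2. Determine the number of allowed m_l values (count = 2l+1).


m_l ranges from -l to +l in integer steps
So m_l goes from -2 to +2
Count = 2l + 1 = 2*2 + 1
= 5

5


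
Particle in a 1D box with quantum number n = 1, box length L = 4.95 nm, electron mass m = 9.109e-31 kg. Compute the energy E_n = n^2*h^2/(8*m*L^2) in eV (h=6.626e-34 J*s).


E = n^2 * h^2 / (8 * m * L^2)
= 1^2 * (6.626e-34)^2 / (8 * 9.109e-31 * (4.95e-9)^2)
= 1 * 4.3904e-67 / (8 * 9.109e-31 * 2.4503e-17)
= 2.4588e-21 J
= 0.0153 eV

0.0153


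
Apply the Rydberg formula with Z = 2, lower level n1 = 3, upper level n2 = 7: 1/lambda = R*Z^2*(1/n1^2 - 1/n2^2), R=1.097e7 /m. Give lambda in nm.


1/lambda = R * Z^2 * (1/n1^2 - 1/n2^2)
= 1.097e7 * 2^2 * (1/3^2 - 1/7^2)
= 1.097e7 * 4 * (0.111111 - 0.020408)
= 3.9800e+06 /m
lambda = 1 / 3.9800e+06
= 251.2534 nm

251.2534


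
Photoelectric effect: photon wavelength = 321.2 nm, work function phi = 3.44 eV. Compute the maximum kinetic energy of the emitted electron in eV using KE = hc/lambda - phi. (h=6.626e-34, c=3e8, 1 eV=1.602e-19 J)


E_photon = hc / lambda
= (6.626e-34)(3e8) / (321.2e-9)
= 6.1887e-19 J
= 3.8631 eV
KE = E_photon - phi
= 3.8631 - 3.44
= 0.4231 eV

0.4231


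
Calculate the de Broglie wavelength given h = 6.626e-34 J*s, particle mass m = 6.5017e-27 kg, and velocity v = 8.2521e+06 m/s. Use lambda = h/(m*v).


lambda = h / (m * v)
= 6.626e-34 / (6.5017e-27 * 8.2521e+06)
= 6.626e-34 / 5.3653e-20
= 1.2350e-14 m

1.2350e-14


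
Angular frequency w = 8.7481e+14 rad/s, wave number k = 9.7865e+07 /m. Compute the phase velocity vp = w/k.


vp = w / k
= 8.7481e+14 / 9.7865e+07
= 8.9389e+06 m/s

8.9389e+06


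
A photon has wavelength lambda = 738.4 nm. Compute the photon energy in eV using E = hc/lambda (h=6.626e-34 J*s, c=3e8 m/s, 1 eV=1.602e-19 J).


E = hc / lambda
= (6.626e-34)(3e8) / (738.4e-9)
= 1.9878e-25 / 7.3840e-07
= 2.6920e-19 J
Converting to eV: 2.6920e-19 / 1.602e-19
= 1.6804 eV

1.6804


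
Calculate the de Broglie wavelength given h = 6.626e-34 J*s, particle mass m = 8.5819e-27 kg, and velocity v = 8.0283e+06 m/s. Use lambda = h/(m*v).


lambda = h / (m * v)
= 6.626e-34 / (8.5819e-27 * 8.0283e+06)
= 6.626e-34 / 6.8898e-20
= 9.6171e-15 m

9.6171e-15


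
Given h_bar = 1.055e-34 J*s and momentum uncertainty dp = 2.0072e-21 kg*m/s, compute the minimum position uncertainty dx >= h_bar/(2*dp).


dx = h_bar / (2 * dp)
= 1.055e-34 / (2 * 2.0072e-21)
= 1.055e-34 / 4.0144e-21
= 2.6280e-14 m

2.6280e-14


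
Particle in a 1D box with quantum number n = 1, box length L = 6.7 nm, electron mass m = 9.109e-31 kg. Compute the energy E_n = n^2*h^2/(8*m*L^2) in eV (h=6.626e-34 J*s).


E = n^2 * h^2 / (8 * m * L^2)
= 1^2 * (6.626e-34)^2 / (8 * 9.109e-31 * (6.7e-9)^2)
= 1 * 4.3904e-67 / (8 * 9.109e-31 * 4.4890e-17)
= 1.3421e-21 J
= 0.0084 eV

0.0084


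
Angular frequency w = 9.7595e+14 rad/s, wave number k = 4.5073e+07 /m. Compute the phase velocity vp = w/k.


vp = w / k
= 9.7595e+14 / 4.5073e+07
= 2.1653e+07 m/s

2.1653e+07


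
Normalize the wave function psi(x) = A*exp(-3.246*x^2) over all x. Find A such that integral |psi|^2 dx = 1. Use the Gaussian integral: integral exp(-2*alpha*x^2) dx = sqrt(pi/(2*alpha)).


integral |psi|^2 dx = A^2 * sqrt(pi/(2*alpha)) = 1
A^2 = sqrt(2*alpha/pi)
= sqrt(2 * 3.246 / pi)
= 1.437521
A = sqrt(1.437521)
= 1.199

1.199


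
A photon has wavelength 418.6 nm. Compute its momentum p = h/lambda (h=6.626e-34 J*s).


p = h / lambda
= 6.626e-34 / (418.6e-9)
= 6.626e-34 / 4.1860e-07
= 1.5829e-27 kg*m/s

1.5829e-27


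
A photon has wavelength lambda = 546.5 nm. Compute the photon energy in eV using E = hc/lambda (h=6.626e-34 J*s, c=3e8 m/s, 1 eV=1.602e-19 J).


E = hc / lambda
= (6.626e-34)(3e8) / (546.5e-9)
= 1.9878e-25 / 5.4650e-07
= 3.6373e-19 J
Converting to eV: 3.6373e-19 / 1.602e-19
= 2.2705 eV

2.2705


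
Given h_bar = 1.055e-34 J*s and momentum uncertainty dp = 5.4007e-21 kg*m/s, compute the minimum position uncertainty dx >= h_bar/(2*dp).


dx = h_bar / (2 * dp)
= 1.055e-34 / (2 * 5.4007e-21)
= 1.055e-34 / 1.0801e-20
= 9.7673e-15 m

9.7673e-15


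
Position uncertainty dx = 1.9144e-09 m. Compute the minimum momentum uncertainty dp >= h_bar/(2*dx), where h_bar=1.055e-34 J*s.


dp = h_bar / (2 * dx)
= 1.055e-34 / (2 * 1.9144e-09)
= 1.055e-34 / 3.8288e-09
= 2.7554e-26 kg*m/s

2.7554e-26


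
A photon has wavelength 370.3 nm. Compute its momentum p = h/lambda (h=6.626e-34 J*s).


p = h / lambda
= 6.626e-34 / (370.3e-9)
= 6.626e-34 / 3.7030e-07
= 1.7894e-27 kg*m/s

1.7894e-27


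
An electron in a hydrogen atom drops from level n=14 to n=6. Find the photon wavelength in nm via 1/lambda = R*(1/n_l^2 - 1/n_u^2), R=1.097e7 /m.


1/lambda = R * (1/n_l^2 - 1/n_u^2)
= 1.097e7 * (1/6^2 - 1/14^2)
= 1.097e7 * (0.027778 - 0.005102)
= 1.097e7 * 0.022676
= 2.4875e+05 /m
lambda = 1 / 2.4875e+05 = 4020.0547 nm

4020.0547


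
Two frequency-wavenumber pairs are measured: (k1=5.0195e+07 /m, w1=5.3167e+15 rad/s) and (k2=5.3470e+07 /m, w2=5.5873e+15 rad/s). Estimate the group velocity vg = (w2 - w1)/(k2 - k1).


vg = (w2 - w1) / (k2 - k1)
= (5.5873e+15 - 5.3167e+15) / (5.3470e+07 - 5.0195e+07)
= 2.7060e+14 / 3.2750e+06
= 8.2626e+07 m/s

8.2626e+07


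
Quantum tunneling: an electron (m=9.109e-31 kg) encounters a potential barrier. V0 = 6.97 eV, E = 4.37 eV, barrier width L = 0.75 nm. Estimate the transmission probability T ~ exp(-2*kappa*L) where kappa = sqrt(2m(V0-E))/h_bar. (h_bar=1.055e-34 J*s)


V0 - E = 2.6 eV = 4.1652e-19 J
kappa = sqrt(2 * m * (V0-E)) / h_bar
= sqrt(2 * 9.109e-31 * 4.1652e-19) / 1.055e-34
= 8.2569e+09 /m
2*kappa*L = 2 * 8.2569e+09 * 0.75e-9
= 12.3853
T = exp(-12.3853) = 4.179514e-06

4.179514e-06


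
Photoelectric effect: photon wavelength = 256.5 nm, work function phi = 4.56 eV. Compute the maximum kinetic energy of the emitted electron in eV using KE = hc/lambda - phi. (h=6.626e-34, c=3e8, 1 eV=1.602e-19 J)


E_photon = hc / lambda
= (6.626e-34)(3e8) / (256.5e-9)
= 7.7497e-19 J
= 4.8375 eV
KE = E_photon - phi
= 4.8375 - 4.56
= 0.2775 eV

0.2775


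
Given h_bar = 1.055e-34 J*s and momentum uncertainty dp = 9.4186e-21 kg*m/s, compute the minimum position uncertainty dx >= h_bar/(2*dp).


dx = h_bar / (2 * dp)
= 1.055e-34 / (2 * 9.4186e-21)
= 1.055e-34 / 1.8837e-20
= 5.6006e-15 m

5.6006e-15


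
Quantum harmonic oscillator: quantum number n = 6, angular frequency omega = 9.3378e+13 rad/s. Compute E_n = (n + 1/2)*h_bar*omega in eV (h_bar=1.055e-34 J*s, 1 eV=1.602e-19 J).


E = (n + 1/2) * h_bar * omega
= (6 + 0.5) * 1.055e-34 * 9.3378e+13
= 6.5 * 9.8514e-21
= 6.4034e-20 J
= 0.3997 eV

0.3997


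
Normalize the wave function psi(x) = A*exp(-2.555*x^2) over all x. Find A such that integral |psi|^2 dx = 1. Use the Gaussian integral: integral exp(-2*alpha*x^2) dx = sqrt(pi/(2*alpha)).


integral |psi|^2 dx = A^2 * sqrt(pi/(2*alpha)) = 1
A^2 = sqrt(2*alpha/pi)
= sqrt(2 * 2.555 / pi)
= 1.275368
A = sqrt(1.275368)
= 1.1293

1.1293


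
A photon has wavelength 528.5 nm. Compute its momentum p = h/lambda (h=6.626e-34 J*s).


p = h / lambda
= 6.626e-34 / (528.5e-9)
= 6.626e-34 / 5.2850e-07
= 1.2537e-27 kg*m/s

1.2537e-27


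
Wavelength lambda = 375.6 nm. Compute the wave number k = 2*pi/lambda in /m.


k = 2 * pi / lambda
= 6.2832 / (375.6e-9)
= 6.2832 / 3.7560e-07
= 1.6728e+07 /m

1.6728e+07


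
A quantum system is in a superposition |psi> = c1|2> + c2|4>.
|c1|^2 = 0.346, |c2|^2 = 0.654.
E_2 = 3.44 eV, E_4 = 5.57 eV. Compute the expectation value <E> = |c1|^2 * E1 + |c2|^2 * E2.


<E> = |c1|^2 * E1 + |c2|^2 * E2
= 0.346 * 3.44 + 0.654 * 5.57
= 1.1902 + 3.6428
= 4.833 eV

4.833


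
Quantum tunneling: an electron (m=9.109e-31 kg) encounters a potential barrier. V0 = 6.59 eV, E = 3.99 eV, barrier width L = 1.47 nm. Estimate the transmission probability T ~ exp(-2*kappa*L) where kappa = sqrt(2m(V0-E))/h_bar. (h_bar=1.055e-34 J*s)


V0 - E = 2.6 eV = 4.1652e-19 J
kappa = sqrt(2 * m * (V0-E)) / h_bar
= sqrt(2 * 9.109e-31 * 4.1652e-19) / 1.055e-34
= 8.2569e+09 /m
2*kappa*L = 2 * 8.2569e+09 * 1.47e-9
= 24.2752
T = exp(-24.2752) = 2.866860e-11

2.866860e-11


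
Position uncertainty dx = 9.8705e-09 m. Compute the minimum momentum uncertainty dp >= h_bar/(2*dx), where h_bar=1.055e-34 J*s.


dp = h_bar / (2 * dx)
= 1.055e-34 / (2 * 9.8705e-09)
= 1.055e-34 / 1.9741e-08
= 5.3442e-27 kg*m/s

5.3442e-27


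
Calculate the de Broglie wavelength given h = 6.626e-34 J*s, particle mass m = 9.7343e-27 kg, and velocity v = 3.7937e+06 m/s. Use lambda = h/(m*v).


lambda = h / (m * v)
= 6.626e-34 / (9.7343e-27 * 3.7937e+06)
= 6.626e-34 / 3.6929e-20
= 1.7943e-14 m

1.7943e-14


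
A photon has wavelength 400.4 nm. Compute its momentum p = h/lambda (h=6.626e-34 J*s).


p = h / lambda
= 6.626e-34 / (400.4e-9)
= 6.626e-34 / 4.0040e-07
= 1.6548e-27 kg*m/s

1.6548e-27


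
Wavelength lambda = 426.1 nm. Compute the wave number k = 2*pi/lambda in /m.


k = 2 * pi / lambda
= 6.2832 / (426.1e-9)
= 6.2832 / 4.2610e-07
= 1.4746e+07 /m

1.4746e+07


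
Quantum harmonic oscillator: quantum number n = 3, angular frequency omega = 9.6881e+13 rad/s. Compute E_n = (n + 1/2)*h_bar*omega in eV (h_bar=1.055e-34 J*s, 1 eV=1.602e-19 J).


E = (n + 1/2) * h_bar * omega
= (3 + 0.5) * 1.055e-34 * 9.6881e+13
= 3.5 * 1.0221e-20
= 3.5773e-20 J
= 0.2233 eV

0.2233


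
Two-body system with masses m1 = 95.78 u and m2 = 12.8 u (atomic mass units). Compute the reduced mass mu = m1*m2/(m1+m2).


mu = m1 * m2 / (m1 + m2)
= 95.78 * 12.8 / (95.78 + 12.8)
= 1225.984 / 108.58
= 11.2911 u

11.2911


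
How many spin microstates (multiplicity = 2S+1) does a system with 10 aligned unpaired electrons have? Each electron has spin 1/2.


Total spin S = N * (1/2) = 10 * 0.5 = 5.0
Spin multiplicity = 2S + 1
= 2 * 5.0 + 1
= 11

11


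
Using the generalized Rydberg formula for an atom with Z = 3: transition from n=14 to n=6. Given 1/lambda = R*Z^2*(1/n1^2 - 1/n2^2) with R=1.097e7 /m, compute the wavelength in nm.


1/lambda = R * Z^2 * (1/n1^2 - 1/n2^2)
= 1.097e7 * 3^2 * (1/6^2 - 1/14^2)
= 1.097e7 * 9 * (0.027778 - 0.005102)
= 2.2388e+06 /m
lambda = 1 / 2.2388e+06
= 446.6727 nm

446.6727


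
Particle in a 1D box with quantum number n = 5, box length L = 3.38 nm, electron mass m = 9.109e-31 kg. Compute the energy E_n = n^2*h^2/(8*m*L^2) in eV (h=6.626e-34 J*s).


E = n^2 * h^2 / (8 * m * L^2)
= 5^2 * (6.626e-34)^2 / (8 * 9.109e-31 * (3.38e-9)^2)
= 25 * 4.3904e-67 / (8 * 9.109e-31 * 1.1424e-17)
= 1.3184e-19 J
= 0.823 eV

0.823


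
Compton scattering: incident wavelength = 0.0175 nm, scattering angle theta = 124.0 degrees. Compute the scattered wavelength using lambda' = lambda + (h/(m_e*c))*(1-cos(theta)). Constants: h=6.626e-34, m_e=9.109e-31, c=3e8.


Compton wavelength: h/(m_e*c) = 2.4247e-12 m
d_lambda = 2.4247e-12 * (1 - cos(124.0 deg))
= 2.4247e-12 * 1.559193
= 3.7806e-12 m = 0.003781 nm
lambda' = 0.0175 + 0.003781
= 0.021281 nm

0.021281


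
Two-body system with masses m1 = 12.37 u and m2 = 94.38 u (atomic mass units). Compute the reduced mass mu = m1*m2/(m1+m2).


mu = m1 * m2 / (m1 + m2)
= 12.37 * 94.38 / (12.37 + 94.38)
= 1167.4806 / 106.75
= 10.9366 u

10.9366


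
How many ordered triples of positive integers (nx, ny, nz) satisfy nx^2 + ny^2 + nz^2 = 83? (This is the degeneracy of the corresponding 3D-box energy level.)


Enumerate all (nx, ny, nz) with nx^2 + ny^2 + nz^2 = 83:
(1,1,9)
(1,9,1)
(3,5,7)
(3,7,5)
(5,3,7)
(5,7,3)
(7,3,5)
(7,5,3)
(9,1,1)
Total degeneracy = 9

9


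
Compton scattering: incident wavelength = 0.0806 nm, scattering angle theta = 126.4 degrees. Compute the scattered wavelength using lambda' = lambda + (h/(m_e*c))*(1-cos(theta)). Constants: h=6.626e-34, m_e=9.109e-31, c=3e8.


Compton wavelength: h/(m_e*c) = 2.4247e-12 m
d_lambda = 2.4247e-12 * (1 - cos(126.4 deg))
= 2.4247e-12 * 1.593419
= 3.8636e-12 m = 0.003864 nm
lambda' = 0.0806 + 0.003864
= 0.084464 nm

0.084464


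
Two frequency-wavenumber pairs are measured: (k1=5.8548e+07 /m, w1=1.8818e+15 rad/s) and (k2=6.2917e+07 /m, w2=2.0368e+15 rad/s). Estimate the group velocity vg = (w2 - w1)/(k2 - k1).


vg = (w2 - w1) / (k2 - k1)
= (2.0368e+15 - 1.8818e+15) / (6.2917e+07 - 5.8548e+07)
= 1.5500e+14 / 4.3690e+06
= 3.5477e+07 m/s

3.5477e+07


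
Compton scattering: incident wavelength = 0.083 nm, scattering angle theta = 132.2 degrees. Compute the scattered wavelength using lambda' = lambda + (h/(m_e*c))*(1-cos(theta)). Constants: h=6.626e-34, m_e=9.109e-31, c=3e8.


Compton wavelength: h/(m_e*c) = 2.4247e-12 m
d_lambda = 2.4247e-12 * (1 - cos(132.2 deg))
= 2.4247e-12 * 1.671721
= 4.0534e-12 m = 0.004053 nm
lambda' = 0.083 + 0.004053
= 0.087053 nm

0.087053


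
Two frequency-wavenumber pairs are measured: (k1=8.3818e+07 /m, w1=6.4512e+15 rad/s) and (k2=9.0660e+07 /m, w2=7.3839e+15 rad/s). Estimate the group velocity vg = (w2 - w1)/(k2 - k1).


vg = (w2 - w1) / (k2 - k1)
= (7.3839e+15 - 6.4512e+15) / (9.0660e+07 - 8.3818e+07)
= 9.3270e+14 / 6.8420e+06
= 1.3632e+08 m/s

1.3632e+08


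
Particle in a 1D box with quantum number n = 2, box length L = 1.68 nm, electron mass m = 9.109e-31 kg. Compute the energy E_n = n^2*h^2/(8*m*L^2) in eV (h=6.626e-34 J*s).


E = n^2 * h^2 / (8 * m * L^2)
= 2^2 * (6.626e-34)^2 / (8 * 9.109e-31 * (1.68e-9)^2)
= 4 * 4.3904e-67 / (8 * 9.109e-31 * 2.8224e-18)
= 8.5385e-20 J
= 0.533 eV

0.533
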